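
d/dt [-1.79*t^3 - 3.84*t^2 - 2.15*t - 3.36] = -5.37*t^2 - 7.68*t - 2.15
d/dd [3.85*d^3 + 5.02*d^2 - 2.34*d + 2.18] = 11.55*d^2 + 10.04*d - 2.34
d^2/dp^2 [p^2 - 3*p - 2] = 2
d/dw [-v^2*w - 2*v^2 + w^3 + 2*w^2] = -v^2 + 3*w^2 + 4*w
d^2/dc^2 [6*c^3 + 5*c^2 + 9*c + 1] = 36*c + 10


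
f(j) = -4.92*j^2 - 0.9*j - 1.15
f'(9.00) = -89.46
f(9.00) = -407.77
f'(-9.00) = 87.66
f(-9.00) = -391.57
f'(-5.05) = 48.79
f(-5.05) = -122.08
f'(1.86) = -19.20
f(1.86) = -19.85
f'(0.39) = -4.74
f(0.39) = -2.25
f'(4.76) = -47.74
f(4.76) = -116.91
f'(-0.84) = 7.37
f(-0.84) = -3.87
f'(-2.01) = 18.88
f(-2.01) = -19.22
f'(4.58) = -45.97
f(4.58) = -108.48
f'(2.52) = -25.70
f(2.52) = -34.66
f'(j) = -9.84*j - 0.9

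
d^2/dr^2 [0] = 0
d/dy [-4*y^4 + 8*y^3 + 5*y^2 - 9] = 2*y*(-8*y^2 + 12*y + 5)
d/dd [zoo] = 0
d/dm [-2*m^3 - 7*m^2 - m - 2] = -6*m^2 - 14*m - 1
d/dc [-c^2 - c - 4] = -2*c - 1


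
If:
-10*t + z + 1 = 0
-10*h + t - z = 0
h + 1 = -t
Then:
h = 10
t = -11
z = -111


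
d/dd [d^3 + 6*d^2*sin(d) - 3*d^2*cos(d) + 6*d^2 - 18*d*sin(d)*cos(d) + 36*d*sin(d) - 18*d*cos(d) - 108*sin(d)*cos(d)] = 3*d^2*sin(d) + 6*d^2*cos(d) + 3*d^2 + 30*sqrt(2)*d*sin(d + pi/4) - 18*d*cos(2*d) + 12*d + 36*sin(d) - 9*sin(2*d) - 18*cos(d) - 108*cos(2*d)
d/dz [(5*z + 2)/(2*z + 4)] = 4/(z^2 + 4*z + 4)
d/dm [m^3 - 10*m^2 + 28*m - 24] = 3*m^2 - 20*m + 28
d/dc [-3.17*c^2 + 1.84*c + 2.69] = 1.84 - 6.34*c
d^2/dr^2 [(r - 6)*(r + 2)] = 2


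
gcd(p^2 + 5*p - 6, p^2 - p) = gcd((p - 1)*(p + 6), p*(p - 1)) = p - 1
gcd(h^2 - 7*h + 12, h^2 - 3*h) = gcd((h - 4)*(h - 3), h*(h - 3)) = h - 3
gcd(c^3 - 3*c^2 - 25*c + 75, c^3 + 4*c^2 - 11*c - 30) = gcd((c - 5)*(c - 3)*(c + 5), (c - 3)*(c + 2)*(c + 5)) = c^2 + 2*c - 15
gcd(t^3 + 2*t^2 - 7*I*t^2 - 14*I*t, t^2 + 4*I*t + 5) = 1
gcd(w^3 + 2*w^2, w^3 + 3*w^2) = w^2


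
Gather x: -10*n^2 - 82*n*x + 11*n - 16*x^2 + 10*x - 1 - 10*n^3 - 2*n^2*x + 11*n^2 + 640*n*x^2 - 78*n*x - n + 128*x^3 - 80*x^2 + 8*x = -10*n^3 + n^2 + 10*n + 128*x^3 + x^2*(640*n - 96) + x*(-2*n^2 - 160*n + 18) - 1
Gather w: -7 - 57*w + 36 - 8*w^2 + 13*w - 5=-8*w^2 - 44*w + 24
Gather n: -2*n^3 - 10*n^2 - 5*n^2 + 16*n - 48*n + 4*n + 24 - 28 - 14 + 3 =-2*n^3 - 15*n^2 - 28*n - 15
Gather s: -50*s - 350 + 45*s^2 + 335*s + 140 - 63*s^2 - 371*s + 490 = -18*s^2 - 86*s + 280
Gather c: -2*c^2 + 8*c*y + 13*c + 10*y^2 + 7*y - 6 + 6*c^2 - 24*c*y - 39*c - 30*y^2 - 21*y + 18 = 4*c^2 + c*(-16*y - 26) - 20*y^2 - 14*y + 12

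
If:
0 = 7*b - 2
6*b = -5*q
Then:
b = 2/7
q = -12/35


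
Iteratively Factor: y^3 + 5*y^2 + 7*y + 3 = (y + 1)*(y^2 + 4*y + 3) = (y + 1)^2*(y + 3)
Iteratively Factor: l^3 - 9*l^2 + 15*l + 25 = (l - 5)*(l^2 - 4*l - 5) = (l - 5)^2*(l + 1)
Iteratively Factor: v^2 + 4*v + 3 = (v + 1)*(v + 3)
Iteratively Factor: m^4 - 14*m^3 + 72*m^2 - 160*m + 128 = (m - 4)*(m^3 - 10*m^2 + 32*m - 32) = (m - 4)^2*(m^2 - 6*m + 8) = (m - 4)^3*(m - 2)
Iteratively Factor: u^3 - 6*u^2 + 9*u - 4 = (u - 4)*(u^2 - 2*u + 1) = (u - 4)*(u - 1)*(u - 1)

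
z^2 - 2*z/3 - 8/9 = (z - 4/3)*(z + 2/3)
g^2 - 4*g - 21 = (g - 7)*(g + 3)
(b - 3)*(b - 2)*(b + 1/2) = b^3 - 9*b^2/2 + 7*b/2 + 3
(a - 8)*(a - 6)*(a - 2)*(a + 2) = a^4 - 14*a^3 + 44*a^2 + 56*a - 192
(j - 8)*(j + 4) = j^2 - 4*j - 32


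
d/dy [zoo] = 0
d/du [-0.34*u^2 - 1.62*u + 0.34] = -0.68*u - 1.62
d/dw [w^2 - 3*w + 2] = 2*w - 3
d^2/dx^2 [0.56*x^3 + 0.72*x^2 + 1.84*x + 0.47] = 3.36*x + 1.44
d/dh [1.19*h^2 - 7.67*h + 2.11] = 2.38*h - 7.67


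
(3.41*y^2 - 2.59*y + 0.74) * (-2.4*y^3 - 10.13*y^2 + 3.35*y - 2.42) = -8.184*y^5 - 28.3273*y^4 + 35.8842*y^3 - 24.4249*y^2 + 8.7468*y - 1.7908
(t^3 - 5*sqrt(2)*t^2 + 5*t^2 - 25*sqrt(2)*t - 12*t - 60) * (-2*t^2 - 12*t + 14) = -2*t^5 - 22*t^4 + 10*sqrt(2)*t^4 - 22*t^3 + 110*sqrt(2)*t^3 + 230*sqrt(2)*t^2 + 334*t^2 - 350*sqrt(2)*t + 552*t - 840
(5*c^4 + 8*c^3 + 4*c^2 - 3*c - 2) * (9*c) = 45*c^5 + 72*c^4 + 36*c^3 - 27*c^2 - 18*c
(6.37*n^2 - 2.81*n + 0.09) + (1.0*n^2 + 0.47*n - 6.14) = 7.37*n^2 - 2.34*n - 6.05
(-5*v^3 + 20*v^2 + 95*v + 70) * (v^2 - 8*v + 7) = -5*v^5 + 60*v^4 - 100*v^3 - 550*v^2 + 105*v + 490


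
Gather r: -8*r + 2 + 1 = 3 - 8*r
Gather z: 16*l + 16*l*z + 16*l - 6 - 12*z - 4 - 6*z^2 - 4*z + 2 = 32*l - 6*z^2 + z*(16*l - 16) - 8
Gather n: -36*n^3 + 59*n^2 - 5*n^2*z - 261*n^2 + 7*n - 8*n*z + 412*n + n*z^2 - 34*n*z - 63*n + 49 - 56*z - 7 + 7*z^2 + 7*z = -36*n^3 + n^2*(-5*z - 202) + n*(z^2 - 42*z + 356) + 7*z^2 - 49*z + 42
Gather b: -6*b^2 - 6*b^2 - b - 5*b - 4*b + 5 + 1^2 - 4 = -12*b^2 - 10*b + 2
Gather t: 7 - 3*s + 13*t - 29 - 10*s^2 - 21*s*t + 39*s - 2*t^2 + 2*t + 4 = -10*s^2 + 36*s - 2*t^2 + t*(15 - 21*s) - 18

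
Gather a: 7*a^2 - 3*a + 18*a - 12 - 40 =7*a^2 + 15*a - 52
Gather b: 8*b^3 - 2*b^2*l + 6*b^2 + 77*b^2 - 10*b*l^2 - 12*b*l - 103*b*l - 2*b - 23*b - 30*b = 8*b^3 + b^2*(83 - 2*l) + b*(-10*l^2 - 115*l - 55)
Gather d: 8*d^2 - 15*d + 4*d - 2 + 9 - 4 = 8*d^2 - 11*d + 3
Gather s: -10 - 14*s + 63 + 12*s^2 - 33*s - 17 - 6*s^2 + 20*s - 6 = 6*s^2 - 27*s + 30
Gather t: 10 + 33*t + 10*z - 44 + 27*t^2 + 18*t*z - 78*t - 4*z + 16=27*t^2 + t*(18*z - 45) + 6*z - 18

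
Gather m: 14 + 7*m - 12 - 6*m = m + 2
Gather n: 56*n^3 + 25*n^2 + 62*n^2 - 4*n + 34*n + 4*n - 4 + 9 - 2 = 56*n^3 + 87*n^2 + 34*n + 3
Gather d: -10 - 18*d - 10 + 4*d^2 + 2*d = 4*d^2 - 16*d - 20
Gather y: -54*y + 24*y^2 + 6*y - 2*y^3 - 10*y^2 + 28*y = -2*y^3 + 14*y^2 - 20*y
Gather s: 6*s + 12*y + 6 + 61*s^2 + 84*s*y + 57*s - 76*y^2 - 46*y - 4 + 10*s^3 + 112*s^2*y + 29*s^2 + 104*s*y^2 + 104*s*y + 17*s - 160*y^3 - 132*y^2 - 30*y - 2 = 10*s^3 + s^2*(112*y + 90) + s*(104*y^2 + 188*y + 80) - 160*y^3 - 208*y^2 - 64*y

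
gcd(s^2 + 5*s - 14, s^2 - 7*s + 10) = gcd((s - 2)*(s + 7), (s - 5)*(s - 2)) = s - 2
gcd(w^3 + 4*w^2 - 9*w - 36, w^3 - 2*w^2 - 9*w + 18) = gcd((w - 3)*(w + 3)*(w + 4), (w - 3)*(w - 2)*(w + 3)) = w^2 - 9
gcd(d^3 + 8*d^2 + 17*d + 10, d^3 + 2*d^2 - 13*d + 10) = d + 5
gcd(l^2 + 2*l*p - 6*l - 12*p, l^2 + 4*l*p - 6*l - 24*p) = l - 6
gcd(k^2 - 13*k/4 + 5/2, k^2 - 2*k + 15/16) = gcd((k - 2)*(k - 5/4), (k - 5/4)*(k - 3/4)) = k - 5/4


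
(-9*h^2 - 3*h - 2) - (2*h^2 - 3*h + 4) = -11*h^2 - 6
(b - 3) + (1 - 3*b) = -2*b - 2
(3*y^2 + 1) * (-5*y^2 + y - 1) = -15*y^4 + 3*y^3 - 8*y^2 + y - 1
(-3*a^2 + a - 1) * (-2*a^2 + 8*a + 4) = 6*a^4 - 26*a^3 - 2*a^2 - 4*a - 4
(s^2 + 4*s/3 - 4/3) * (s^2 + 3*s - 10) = s^4 + 13*s^3/3 - 22*s^2/3 - 52*s/3 + 40/3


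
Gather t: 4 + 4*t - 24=4*t - 20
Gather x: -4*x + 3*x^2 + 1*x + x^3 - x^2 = x^3 + 2*x^2 - 3*x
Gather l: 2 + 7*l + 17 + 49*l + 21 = 56*l + 40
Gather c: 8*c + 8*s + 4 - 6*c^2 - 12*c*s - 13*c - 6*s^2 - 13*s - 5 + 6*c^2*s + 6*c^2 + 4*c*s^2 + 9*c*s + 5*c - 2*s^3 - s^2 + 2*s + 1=6*c^2*s + c*(4*s^2 - 3*s) - 2*s^3 - 7*s^2 - 3*s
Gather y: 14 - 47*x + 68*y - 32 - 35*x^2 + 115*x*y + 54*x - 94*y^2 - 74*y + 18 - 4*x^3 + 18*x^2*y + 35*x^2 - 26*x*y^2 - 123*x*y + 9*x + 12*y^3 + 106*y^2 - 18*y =-4*x^3 + 16*x + 12*y^3 + y^2*(12 - 26*x) + y*(18*x^2 - 8*x - 24)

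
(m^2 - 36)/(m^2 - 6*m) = (m + 6)/m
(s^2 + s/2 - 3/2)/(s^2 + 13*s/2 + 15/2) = (s - 1)/(s + 5)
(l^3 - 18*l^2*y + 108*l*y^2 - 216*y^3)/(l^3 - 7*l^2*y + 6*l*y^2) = (-l^2 + 12*l*y - 36*y^2)/(l*(-l + y))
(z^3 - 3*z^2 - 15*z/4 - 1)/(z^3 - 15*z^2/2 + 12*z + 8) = (z + 1/2)/(z - 4)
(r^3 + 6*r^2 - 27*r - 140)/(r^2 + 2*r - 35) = r + 4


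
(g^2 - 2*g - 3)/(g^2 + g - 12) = (g + 1)/(g + 4)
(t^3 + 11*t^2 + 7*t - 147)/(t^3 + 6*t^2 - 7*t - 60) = (t^2 + 14*t + 49)/(t^2 + 9*t + 20)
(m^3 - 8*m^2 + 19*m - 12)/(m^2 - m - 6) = (m^2 - 5*m + 4)/(m + 2)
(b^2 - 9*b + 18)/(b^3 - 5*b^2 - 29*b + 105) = (b - 6)/(b^2 - 2*b - 35)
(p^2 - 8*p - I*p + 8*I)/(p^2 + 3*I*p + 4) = (p - 8)/(p + 4*I)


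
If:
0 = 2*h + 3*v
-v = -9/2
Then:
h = -27/4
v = 9/2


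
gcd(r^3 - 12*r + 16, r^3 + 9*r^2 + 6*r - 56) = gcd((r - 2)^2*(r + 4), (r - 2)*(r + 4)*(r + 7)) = r^2 + 2*r - 8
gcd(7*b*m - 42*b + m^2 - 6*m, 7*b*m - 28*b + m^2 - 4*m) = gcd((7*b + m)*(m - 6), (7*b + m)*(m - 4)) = 7*b + m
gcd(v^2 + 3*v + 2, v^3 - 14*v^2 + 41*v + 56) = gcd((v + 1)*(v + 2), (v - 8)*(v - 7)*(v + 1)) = v + 1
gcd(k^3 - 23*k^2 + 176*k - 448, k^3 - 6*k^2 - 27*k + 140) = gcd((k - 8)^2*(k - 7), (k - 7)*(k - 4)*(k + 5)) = k - 7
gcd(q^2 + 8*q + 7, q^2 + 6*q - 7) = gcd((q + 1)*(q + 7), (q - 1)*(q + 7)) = q + 7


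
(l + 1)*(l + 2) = l^2 + 3*l + 2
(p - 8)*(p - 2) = p^2 - 10*p + 16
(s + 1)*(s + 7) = s^2 + 8*s + 7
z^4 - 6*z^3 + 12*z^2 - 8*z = z*(z - 2)^3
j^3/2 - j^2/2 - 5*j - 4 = (j/2 + 1/2)*(j - 4)*(j + 2)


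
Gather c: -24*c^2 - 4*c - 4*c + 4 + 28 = -24*c^2 - 8*c + 32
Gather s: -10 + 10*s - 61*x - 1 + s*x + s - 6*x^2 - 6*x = s*(x + 11) - 6*x^2 - 67*x - 11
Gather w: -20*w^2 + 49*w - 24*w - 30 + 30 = -20*w^2 + 25*w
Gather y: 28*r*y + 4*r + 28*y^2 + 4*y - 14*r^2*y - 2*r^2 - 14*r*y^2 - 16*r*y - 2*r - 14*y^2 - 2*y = -2*r^2 + 2*r + y^2*(14 - 14*r) + y*(-14*r^2 + 12*r + 2)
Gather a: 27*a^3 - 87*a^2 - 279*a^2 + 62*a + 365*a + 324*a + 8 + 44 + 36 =27*a^3 - 366*a^2 + 751*a + 88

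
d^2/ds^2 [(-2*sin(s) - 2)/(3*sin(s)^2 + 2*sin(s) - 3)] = 2*(9*sin(s)^5 + 30*sin(s)^4 + 54*sin(s)^3 - 8*sin(s)^2 - 75*sin(s) - 38)/(2*sin(s) - 3*cos(s)^2)^3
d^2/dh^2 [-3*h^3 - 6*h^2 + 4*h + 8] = -18*h - 12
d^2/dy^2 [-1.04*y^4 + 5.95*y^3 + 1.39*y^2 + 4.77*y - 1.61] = -12.48*y^2 + 35.7*y + 2.78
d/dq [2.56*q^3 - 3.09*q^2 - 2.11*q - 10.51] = 7.68*q^2 - 6.18*q - 2.11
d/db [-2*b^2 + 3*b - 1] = 3 - 4*b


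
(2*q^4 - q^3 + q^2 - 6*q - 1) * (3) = 6*q^4 - 3*q^3 + 3*q^2 - 18*q - 3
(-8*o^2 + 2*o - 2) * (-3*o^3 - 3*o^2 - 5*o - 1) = 24*o^5 + 18*o^4 + 40*o^3 + 4*o^2 + 8*o + 2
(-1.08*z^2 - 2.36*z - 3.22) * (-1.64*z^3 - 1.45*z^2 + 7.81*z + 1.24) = 1.7712*z^5 + 5.4364*z^4 + 0.267999999999999*z^3 - 15.1018*z^2 - 28.0746*z - 3.9928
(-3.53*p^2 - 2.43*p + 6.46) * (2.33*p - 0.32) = -8.2249*p^3 - 4.5323*p^2 + 15.8294*p - 2.0672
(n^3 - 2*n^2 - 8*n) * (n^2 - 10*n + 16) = n^5 - 12*n^4 + 28*n^3 + 48*n^2 - 128*n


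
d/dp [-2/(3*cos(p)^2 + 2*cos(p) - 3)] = -4*(3*cos(p) + 1)*sin(p)/(3*sin(p)^2 - 2*cos(p))^2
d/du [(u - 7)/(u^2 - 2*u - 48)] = (u^2 - 2*u - 2*(u - 7)*(u - 1) - 48)/(-u^2 + 2*u + 48)^2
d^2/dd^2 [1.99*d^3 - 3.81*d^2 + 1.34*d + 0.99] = 11.94*d - 7.62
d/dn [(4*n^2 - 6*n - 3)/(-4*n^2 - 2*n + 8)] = (-16*n^2 + 20*n - 27)/(2*(4*n^4 + 4*n^3 - 15*n^2 - 8*n + 16))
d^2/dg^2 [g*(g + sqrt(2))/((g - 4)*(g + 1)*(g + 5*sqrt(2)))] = 2*(g^6 + 3*sqrt(2)*g^5 + 42*g^4 + 36*sqrt(2)*g^4 + 108*g^3 + 178*sqrt(2)*g^3 - 180*sqrt(2)*g^2 + 840*g^2 - 360*g + 600*sqrt(2)*g - 600*sqrt(2) + 640)/(g^9 - 9*g^8 + 15*sqrt(2)*g^8 - 135*sqrt(2)*g^7 + 165*g^7 - 1305*g^6 + 475*sqrt(2)*g^6 - 1575*sqrt(2)*g^5 + 2190*g^5 + 2850*sqrt(2)*g^4 + 6606*g^4 - 9064*g^3 + 9090*sqrt(2)*g^3 - 15960*sqrt(2)*g^2 - 21600*g^2 - 36000*sqrt(2)*g - 9600*g - 16000*sqrt(2))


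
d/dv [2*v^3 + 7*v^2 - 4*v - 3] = 6*v^2 + 14*v - 4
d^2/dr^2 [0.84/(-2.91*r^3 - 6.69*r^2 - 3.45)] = (-0.84*r^2*(8.73*r + 13.38)*(17.46*r + 26.76) + (14.6664*r + 11.2392)*(2.91*r^3 + 6.69*r^2 + 3.45))/(2.91*r^3 + 6.69*r^2 + 3.45)^3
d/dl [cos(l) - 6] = -sin(l)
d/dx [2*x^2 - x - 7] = 4*x - 1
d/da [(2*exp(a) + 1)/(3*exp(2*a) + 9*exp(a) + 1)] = (-6*exp(2*a) - 6*exp(a) - 7)*exp(a)/(9*exp(4*a) + 54*exp(3*a) + 87*exp(2*a) + 18*exp(a) + 1)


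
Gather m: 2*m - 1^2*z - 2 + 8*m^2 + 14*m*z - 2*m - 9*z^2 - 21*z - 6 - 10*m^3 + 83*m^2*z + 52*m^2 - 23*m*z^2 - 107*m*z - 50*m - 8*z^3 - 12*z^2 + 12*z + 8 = -10*m^3 + m^2*(83*z + 60) + m*(-23*z^2 - 93*z - 50) - 8*z^3 - 21*z^2 - 10*z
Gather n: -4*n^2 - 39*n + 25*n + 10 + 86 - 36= -4*n^2 - 14*n + 60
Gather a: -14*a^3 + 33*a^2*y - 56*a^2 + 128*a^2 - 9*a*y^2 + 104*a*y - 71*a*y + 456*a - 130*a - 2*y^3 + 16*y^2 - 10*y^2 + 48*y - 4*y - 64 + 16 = -14*a^3 + a^2*(33*y + 72) + a*(-9*y^2 + 33*y + 326) - 2*y^3 + 6*y^2 + 44*y - 48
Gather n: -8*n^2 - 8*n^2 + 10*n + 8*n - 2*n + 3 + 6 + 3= -16*n^2 + 16*n + 12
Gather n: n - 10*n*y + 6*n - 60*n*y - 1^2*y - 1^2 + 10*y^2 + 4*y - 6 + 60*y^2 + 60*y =n*(7 - 70*y) + 70*y^2 + 63*y - 7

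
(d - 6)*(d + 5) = d^2 - d - 30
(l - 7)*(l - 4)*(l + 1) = l^3 - 10*l^2 + 17*l + 28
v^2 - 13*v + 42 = (v - 7)*(v - 6)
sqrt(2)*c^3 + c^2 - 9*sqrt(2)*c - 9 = (c - 3)*(c + 3)*(sqrt(2)*c + 1)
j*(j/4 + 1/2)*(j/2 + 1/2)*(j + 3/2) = j^4/8 + 9*j^3/16 + 13*j^2/16 + 3*j/8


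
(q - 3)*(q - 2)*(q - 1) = q^3 - 6*q^2 + 11*q - 6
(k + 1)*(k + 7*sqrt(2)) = k^2 + k + 7*sqrt(2)*k + 7*sqrt(2)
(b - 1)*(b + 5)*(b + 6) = b^3 + 10*b^2 + 19*b - 30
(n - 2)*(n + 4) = n^2 + 2*n - 8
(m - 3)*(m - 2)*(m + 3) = m^3 - 2*m^2 - 9*m + 18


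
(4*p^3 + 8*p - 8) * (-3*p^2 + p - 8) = -12*p^5 + 4*p^4 - 56*p^3 + 32*p^2 - 72*p + 64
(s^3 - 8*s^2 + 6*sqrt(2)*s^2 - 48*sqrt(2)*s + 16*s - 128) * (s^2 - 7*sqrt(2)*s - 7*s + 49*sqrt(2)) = s^5 - 15*s^4 - sqrt(2)*s^4 - 12*s^3 + 15*sqrt(2)*s^3 - 168*sqrt(2)*s^2 + 1020*s^2 - 3808*s + 1680*sqrt(2)*s - 6272*sqrt(2)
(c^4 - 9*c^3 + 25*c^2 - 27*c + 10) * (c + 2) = c^5 - 7*c^4 + 7*c^3 + 23*c^2 - 44*c + 20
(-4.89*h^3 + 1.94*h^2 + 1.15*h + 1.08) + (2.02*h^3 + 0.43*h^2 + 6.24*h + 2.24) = -2.87*h^3 + 2.37*h^2 + 7.39*h + 3.32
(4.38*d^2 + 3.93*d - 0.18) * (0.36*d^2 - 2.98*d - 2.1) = 1.5768*d^4 - 11.6376*d^3 - 20.9742*d^2 - 7.7166*d + 0.378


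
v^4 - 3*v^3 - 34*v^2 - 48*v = v*(v - 8)*(v + 2)*(v + 3)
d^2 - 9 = (d - 3)*(d + 3)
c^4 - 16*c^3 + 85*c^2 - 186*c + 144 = (c - 8)*(c - 3)^2*(c - 2)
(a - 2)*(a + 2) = a^2 - 4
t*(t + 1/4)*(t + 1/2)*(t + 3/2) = t^4 + 9*t^3/4 + 5*t^2/4 + 3*t/16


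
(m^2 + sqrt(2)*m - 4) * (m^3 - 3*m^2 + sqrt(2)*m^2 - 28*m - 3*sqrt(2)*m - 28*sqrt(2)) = m^5 - 3*m^4 + 2*sqrt(2)*m^4 - 30*m^3 - 6*sqrt(2)*m^3 - 60*sqrt(2)*m^2 + 6*m^2 + 12*sqrt(2)*m + 56*m + 112*sqrt(2)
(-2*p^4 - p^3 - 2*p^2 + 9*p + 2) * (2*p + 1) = -4*p^5 - 4*p^4 - 5*p^3 + 16*p^2 + 13*p + 2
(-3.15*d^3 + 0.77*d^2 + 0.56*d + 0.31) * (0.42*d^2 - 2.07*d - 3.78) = -1.323*d^5 + 6.8439*d^4 + 10.5483*d^3 - 3.9396*d^2 - 2.7585*d - 1.1718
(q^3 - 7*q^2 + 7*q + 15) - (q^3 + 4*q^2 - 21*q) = -11*q^2 + 28*q + 15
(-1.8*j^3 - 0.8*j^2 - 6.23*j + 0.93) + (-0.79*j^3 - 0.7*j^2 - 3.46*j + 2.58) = -2.59*j^3 - 1.5*j^2 - 9.69*j + 3.51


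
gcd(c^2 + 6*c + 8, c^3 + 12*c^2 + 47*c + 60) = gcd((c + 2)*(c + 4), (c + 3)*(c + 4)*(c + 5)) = c + 4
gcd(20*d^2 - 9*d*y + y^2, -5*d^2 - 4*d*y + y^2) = -5*d + y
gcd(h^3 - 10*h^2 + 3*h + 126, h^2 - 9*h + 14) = h - 7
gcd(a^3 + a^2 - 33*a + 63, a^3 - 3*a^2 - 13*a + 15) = 1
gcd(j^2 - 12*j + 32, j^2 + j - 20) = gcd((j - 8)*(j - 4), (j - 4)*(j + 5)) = j - 4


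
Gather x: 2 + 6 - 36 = -28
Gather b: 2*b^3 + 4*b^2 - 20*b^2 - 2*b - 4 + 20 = 2*b^3 - 16*b^2 - 2*b + 16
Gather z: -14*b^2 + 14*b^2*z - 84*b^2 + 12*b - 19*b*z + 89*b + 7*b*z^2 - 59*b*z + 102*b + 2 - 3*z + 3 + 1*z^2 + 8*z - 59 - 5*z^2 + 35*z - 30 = -98*b^2 + 203*b + z^2*(7*b - 4) + z*(14*b^2 - 78*b + 40) - 84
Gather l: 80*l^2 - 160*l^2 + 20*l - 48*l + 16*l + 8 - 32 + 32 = -80*l^2 - 12*l + 8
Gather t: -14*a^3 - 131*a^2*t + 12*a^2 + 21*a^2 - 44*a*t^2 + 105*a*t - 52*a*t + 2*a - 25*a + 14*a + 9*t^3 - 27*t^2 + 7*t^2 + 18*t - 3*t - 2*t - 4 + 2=-14*a^3 + 33*a^2 - 9*a + 9*t^3 + t^2*(-44*a - 20) + t*(-131*a^2 + 53*a + 13) - 2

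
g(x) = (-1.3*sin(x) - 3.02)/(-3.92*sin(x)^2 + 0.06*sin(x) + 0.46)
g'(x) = (7.84*sin(x)*cos(x) - 0.06*cos(x))*(-1.3*sin(x) - 3.02)/(-3.92*sin(x)^2 + 0.06*sin(x) + 0.46)^2 - 1.3*cos(x)/(-3.92*sin(x)^2 + 0.06*sin(x) + 0.46) = (-23.6768*sin(x) + 2.548*cos(2*x) - 2.9648)*cos(x)/(-3.92*sin(x)^2 + 0.06*sin(x) + 0.46)^2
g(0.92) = 2.05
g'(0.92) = -3.50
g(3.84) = 1.82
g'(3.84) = -6.76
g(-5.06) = 1.44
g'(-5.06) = -1.06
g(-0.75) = 1.52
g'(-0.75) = 4.97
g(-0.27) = -16.19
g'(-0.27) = 195.73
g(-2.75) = 18.85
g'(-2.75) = -406.06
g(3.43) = -21.06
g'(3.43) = -357.65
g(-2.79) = 100.47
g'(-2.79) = -10216.15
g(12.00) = 3.31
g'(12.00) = 18.59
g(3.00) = -8.21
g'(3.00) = 25.07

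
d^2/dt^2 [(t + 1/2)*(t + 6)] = 2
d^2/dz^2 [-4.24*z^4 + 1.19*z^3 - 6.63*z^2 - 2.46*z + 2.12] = -50.88*z^2 + 7.14*z - 13.26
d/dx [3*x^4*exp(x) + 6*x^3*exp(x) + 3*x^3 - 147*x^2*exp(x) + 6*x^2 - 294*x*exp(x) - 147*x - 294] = 3*x^4*exp(x) + 18*x^3*exp(x) - 129*x^2*exp(x) + 9*x^2 - 588*x*exp(x) + 12*x - 294*exp(x) - 147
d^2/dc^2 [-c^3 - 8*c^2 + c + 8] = -6*c - 16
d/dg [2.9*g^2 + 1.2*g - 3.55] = 5.8*g + 1.2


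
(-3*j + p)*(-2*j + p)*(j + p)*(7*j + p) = 42*j^4 + 13*j^3*p - 27*j^2*p^2 + 3*j*p^3 + p^4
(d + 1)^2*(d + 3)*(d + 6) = d^4 + 11*d^3 + 37*d^2 + 45*d + 18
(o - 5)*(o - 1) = o^2 - 6*o + 5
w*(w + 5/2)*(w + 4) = w^3 + 13*w^2/2 + 10*w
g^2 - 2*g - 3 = (g - 3)*(g + 1)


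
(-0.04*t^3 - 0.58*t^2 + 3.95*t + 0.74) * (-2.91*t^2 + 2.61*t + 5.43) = 0.1164*t^5 + 1.5834*t^4 - 13.2255*t^3 + 5.0067*t^2 + 23.3799*t + 4.0182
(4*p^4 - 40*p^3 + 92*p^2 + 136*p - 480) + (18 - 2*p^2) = 4*p^4 - 40*p^3 + 90*p^2 + 136*p - 462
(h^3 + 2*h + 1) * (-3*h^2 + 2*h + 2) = -3*h^5 + 2*h^4 - 4*h^3 + h^2 + 6*h + 2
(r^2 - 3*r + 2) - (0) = r^2 - 3*r + 2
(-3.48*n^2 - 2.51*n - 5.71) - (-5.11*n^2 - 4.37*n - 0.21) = 1.63*n^2 + 1.86*n - 5.5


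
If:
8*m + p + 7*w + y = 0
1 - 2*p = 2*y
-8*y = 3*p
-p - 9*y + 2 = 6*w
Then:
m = -101/160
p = 4/5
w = 13/20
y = -3/10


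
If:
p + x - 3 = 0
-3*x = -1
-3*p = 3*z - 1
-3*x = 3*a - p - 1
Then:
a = 8/9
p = 8/3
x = 1/3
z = -7/3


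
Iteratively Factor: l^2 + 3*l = (l)*(l + 3)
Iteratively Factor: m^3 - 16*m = (m - 4)*(m^2 + 4*m) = m*(m - 4)*(m + 4)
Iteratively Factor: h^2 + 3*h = (h)*(h + 3)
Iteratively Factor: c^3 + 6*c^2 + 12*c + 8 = (c + 2)*(c^2 + 4*c + 4) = (c + 2)^2*(c + 2)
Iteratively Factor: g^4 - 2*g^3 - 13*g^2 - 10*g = (g + 2)*(g^3 - 4*g^2 - 5*g) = (g - 5)*(g + 2)*(g^2 + g) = (g - 5)*(g + 1)*(g + 2)*(g)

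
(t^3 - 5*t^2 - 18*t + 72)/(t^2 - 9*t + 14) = (t^3 - 5*t^2 - 18*t + 72)/(t^2 - 9*t + 14)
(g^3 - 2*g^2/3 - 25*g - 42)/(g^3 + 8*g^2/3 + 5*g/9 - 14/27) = 9*(g^2 - 3*g - 18)/(9*g^2 + 3*g - 2)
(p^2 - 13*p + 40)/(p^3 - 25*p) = (p - 8)/(p*(p + 5))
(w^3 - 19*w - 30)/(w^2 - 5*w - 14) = (w^2 - 2*w - 15)/(w - 7)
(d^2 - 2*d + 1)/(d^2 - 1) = (d - 1)/(d + 1)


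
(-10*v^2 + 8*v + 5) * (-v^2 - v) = 10*v^4 + 2*v^3 - 13*v^2 - 5*v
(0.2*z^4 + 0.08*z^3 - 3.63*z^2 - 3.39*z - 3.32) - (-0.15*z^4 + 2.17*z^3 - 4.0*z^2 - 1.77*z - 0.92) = 0.35*z^4 - 2.09*z^3 + 0.37*z^2 - 1.62*z - 2.4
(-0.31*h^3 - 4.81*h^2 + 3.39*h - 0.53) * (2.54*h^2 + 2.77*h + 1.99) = -0.7874*h^5 - 13.0761*h^4 - 5.33*h^3 - 1.5278*h^2 + 5.278*h - 1.0547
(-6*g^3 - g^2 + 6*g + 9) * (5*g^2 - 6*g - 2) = -30*g^5 + 31*g^4 + 48*g^3 + 11*g^2 - 66*g - 18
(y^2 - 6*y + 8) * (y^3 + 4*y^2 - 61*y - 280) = y^5 - 2*y^4 - 77*y^3 + 118*y^2 + 1192*y - 2240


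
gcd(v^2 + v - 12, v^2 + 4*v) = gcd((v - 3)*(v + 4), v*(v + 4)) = v + 4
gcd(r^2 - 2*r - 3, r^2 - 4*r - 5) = r + 1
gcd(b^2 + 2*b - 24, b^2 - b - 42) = b + 6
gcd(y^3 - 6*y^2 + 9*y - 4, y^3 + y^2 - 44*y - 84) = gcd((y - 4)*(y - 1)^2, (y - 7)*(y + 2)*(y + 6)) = 1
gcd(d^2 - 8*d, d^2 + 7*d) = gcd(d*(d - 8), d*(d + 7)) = d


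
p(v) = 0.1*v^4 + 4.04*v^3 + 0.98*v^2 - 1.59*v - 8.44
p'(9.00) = 1289.37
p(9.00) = 3657.89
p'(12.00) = 2458.41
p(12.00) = 9168.32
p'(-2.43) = 59.48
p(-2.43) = -53.27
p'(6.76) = 689.08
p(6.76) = 1482.44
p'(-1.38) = 17.74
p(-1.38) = -14.63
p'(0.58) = 3.70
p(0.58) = -8.23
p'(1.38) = 25.25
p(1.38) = 2.21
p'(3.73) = 195.10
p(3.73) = 228.28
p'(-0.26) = -1.29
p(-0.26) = -8.03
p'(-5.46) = 283.92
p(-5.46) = -539.27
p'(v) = 0.4*v^3 + 12.12*v^2 + 1.96*v - 1.59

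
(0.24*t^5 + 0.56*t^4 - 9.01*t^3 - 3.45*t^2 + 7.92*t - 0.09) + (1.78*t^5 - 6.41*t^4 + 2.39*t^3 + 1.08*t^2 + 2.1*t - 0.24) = 2.02*t^5 - 5.85*t^4 - 6.62*t^3 - 2.37*t^2 + 10.02*t - 0.33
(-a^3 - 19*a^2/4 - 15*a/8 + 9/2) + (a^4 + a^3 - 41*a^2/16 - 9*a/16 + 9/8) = a^4 - 117*a^2/16 - 39*a/16 + 45/8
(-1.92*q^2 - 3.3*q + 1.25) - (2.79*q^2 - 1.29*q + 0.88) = -4.71*q^2 - 2.01*q + 0.37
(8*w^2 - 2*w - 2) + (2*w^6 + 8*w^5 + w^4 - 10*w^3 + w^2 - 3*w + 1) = 2*w^6 + 8*w^5 + w^4 - 10*w^3 + 9*w^2 - 5*w - 1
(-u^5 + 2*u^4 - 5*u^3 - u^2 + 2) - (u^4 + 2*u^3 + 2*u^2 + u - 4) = -u^5 + u^4 - 7*u^3 - 3*u^2 - u + 6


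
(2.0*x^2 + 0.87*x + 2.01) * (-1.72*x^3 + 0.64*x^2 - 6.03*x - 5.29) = -3.44*x^5 - 0.2164*x^4 - 14.9604*x^3 - 14.5397*x^2 - 16.7226*x - 10.6329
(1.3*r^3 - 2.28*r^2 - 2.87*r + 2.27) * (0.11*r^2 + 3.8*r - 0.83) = 0.143*r^5 + 4.6892*r^4 - 10.0587*r^3 - 8.7639*r^2 + 11.0081*r - 1.8841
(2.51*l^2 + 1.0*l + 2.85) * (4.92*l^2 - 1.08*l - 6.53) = 12.3492*l^4 + 2.2092*l^3 - 3.4483*l^2 - 9.608*l - 18.6105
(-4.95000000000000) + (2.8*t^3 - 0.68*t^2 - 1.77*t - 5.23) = 2.8*t^3 - 0.68*t^2 - 1.77*t - 10.18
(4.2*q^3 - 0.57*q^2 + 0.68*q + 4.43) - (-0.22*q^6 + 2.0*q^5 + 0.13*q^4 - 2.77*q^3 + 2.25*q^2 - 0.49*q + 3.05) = 0.22*q^6 - 2.0*q^5 - 0.13*q^4 + 6.97*q^3 - 2.82*q^2 + 1.17*q + 1.38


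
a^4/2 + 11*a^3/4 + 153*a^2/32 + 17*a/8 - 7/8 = (a/2 + 1)*(a - 1/4)*(a + 7/4)*(a + 2)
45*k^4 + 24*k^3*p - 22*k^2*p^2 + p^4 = (-3*k + p)^2*(k + p)*(5*k + p)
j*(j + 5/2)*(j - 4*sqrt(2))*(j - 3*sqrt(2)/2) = j^4 - 11*sqrt(2)*j^3/2 + 5*j^3/2 - 55*sqrt(2)*j^2/4 + 12*j^2 + 30*j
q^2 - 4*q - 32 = (q - 8)*(q + 4)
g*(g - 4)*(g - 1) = g^3 - 5*g^2 + 4*g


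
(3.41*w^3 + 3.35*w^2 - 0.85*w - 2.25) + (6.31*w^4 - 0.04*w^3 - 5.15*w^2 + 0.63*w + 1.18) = 6.31*w^4 + 3.37*w^3 - 1.8*w^2 - 0.22*w - 1.07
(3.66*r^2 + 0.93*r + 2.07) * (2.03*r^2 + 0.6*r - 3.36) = 7.4298*r^4 + 4.0839*r^3 - 7.5375*r^2 - 1.8828*r - 6.9552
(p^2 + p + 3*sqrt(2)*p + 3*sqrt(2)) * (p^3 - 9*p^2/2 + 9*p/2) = p^5 - 7*p^4/2 + 3*sqrt(2)*p^4 - 21*sqrt(2)*p^3/2 + 9*p^2/2 + 27*sqrt(2)*p/2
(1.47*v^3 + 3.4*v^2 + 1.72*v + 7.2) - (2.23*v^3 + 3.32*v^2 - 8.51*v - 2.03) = -0.76*v^3 + 0.0800000000000001*v^2 + 10.23*v + 9.23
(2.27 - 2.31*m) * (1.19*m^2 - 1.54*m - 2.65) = -2.7489*m^3 + 6.2587*m^2 + 2.6257*m - 6.0155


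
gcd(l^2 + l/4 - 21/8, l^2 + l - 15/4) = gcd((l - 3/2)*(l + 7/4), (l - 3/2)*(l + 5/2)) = l - 3/2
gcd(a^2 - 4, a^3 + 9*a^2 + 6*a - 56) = a - 2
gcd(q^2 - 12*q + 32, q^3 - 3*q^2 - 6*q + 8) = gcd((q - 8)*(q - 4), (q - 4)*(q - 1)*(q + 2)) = q - 4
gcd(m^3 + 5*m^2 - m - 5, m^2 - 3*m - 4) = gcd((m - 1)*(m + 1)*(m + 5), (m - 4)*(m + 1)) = m + 1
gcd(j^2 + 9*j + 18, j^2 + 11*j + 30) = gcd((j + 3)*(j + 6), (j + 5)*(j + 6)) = j + 6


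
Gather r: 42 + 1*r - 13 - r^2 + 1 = -r^2 + r + 30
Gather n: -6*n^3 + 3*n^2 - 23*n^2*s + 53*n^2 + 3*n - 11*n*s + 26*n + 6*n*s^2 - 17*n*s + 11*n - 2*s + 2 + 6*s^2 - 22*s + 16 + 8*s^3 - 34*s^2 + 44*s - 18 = -6*n^3 + n^2*(56 - 23*s) + n*(6*s^2 - 28*s + 40) + 8*s^3 - 28*s^2 + 20*s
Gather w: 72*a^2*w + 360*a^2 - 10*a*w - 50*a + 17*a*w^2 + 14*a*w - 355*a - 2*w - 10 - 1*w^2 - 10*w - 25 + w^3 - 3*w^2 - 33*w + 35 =360*a^2 - 405*a + w^3 + w^2*(17*a - 4) + w*(72*a^2 + 4*a - 45)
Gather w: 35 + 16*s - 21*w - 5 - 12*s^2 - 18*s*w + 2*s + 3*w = -12*s^2 + 18*s + w*(-18*s - 18) + 30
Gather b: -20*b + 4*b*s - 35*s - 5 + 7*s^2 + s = b*(4*s - 20) + 7*s^2 - 34*s - 5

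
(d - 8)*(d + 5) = d^2 - 3*d - 40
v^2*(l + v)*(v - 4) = l*v^3 - 4*l*v^2 + v^4 - 4*v^3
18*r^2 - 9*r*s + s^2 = (-6*r + s)*(-3*r + s)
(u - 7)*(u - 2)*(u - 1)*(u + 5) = u^4 - 5*u^3 - 27*u^2 + 101*u - 70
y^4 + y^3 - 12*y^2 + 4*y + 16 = (y - 2)^2*(y + 1)*(y + 4)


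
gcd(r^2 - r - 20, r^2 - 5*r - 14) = 1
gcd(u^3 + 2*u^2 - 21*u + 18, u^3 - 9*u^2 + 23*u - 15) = u^2 - 4*u + 3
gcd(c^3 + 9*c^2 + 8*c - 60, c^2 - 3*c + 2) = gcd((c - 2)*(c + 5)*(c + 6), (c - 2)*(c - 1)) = c - 2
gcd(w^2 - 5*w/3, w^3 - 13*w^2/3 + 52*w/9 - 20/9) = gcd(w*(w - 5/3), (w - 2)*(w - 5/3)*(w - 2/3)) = w - 5/3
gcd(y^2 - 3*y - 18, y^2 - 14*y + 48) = y - 6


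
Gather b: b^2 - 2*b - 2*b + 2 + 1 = b^2 - 4*b + 3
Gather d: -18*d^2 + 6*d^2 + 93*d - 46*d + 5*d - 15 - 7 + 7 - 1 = -12*d^2 + 52*d - 16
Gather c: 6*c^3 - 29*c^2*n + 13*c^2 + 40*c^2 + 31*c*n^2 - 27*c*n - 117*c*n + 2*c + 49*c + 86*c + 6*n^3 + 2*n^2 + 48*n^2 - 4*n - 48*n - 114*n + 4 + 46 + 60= 6*c^3 + c^2*(53 - 29*n) + c*(31*n^2 - 144*n + 137) + 6*n^3 + 50*n^2 - 166*n + 110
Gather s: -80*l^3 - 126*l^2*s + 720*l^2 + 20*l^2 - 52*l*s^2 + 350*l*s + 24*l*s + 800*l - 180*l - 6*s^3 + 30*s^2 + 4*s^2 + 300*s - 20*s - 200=-80*l^3 + 740*l^2 + 620*l - 6*s^3 + s^2*(34 - 52*l) + s*(-126*l^2 + 374*l + 280) - 200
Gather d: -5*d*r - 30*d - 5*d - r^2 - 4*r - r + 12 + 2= d*(-5*r - 35) - r^2 - 5*r + 14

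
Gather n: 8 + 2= 10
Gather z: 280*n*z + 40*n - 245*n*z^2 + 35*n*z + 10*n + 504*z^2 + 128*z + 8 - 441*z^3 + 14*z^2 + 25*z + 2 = 50*n - 441*z^3 + z^2*(518 - 245*n) + z*(315*n + 153) + 10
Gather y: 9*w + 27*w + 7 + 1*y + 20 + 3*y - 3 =36*w + 4*y + 24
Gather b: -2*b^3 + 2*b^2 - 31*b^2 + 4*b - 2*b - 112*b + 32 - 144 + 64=-2*b^3 - 29*b^2 - 110*b - 48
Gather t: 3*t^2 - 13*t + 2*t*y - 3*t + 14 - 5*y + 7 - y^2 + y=3*t^2 + t*(2*y - 16) - y^2 - 4*y + 21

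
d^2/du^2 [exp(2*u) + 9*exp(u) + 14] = (4*exp(u) + 9)*exp(u)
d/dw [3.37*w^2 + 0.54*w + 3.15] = 6.74*w + 0.54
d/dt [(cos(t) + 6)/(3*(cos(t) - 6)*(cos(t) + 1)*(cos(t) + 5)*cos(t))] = (3*cos(t)^4 + 24*cos(t)^3 - 31*cos(t)^2 - 372*cos(t) - 180)*sin(t)/(3*(cos(t) - 6)^2*(cos(t) + 1)^2*(cos(t) + 5)^2*cos(t)^2)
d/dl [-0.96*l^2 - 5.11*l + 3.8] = -1.92*l - 5.11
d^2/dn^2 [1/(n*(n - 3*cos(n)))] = (-3*n^2*(n - 3*cos(n))*cos(n) + 2*n^2*(3*sin(n) + 1)^2 + 2*n*(n - 3*cos(n))*(3*sin(n) + 1) + 2*(n - 3*cos(n))^2)/(n^3*(n - 3*cos(n))^3)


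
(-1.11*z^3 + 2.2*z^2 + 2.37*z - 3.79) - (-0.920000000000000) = -1.11*z^3 + 2.2*z^2 + 2.37*z - 2.87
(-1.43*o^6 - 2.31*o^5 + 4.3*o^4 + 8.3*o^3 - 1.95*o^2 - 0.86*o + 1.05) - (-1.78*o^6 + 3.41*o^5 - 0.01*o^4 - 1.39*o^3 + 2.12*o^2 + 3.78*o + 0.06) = 0.35*o^6 - 5.72*o^5 + 4.31*o^4 + 9.69*o^3 - 4.07*o^2 - 4.64*o + 0.99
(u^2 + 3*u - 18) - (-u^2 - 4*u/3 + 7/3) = 2*u^2 + 13*u/3 - 61/3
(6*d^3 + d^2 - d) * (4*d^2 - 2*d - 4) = 24*d^5 - 8*d^4 - 30*d^3 - 2*d^2 + 4*d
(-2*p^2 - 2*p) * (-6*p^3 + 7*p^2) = 12*p^5 - 2*p^4 - 14*p^3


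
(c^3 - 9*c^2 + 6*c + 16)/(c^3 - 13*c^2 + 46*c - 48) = (c + 1)/(c - 3)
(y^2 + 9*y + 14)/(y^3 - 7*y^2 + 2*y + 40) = (y + 7)/(y^2 - 9*y + 20)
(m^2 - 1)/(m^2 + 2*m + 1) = (m - 1)/(m + 1)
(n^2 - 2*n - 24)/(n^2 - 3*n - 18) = (n + 4)/(n + 3)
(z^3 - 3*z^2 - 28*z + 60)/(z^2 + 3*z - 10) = z - 6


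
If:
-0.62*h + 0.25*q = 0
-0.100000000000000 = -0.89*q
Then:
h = 0.05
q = 0.11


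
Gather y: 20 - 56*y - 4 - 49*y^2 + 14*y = -49*y^2 - 42*y + 16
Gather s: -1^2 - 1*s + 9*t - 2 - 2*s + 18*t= -3*s + 27*t - 3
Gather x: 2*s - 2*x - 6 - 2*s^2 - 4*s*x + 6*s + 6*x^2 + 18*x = -2*s^2 + 8*s + 6*x^2 + x*(16 - 4*s) - 6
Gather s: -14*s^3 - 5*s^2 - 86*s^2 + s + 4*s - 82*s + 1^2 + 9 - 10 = -14*s^3 - 91*s^2 - 77*s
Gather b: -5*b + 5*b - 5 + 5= 0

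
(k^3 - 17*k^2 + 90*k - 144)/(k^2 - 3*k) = k - 14 + 48/k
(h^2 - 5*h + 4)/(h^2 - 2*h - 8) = (h - 1)/(h + 2)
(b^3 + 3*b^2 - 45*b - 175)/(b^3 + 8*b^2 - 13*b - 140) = (b^2 - 2*b - 35)/(b^2 + 3*b - 28)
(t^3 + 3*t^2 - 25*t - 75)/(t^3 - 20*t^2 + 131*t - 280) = (t^2 + 8*t + 15)/(t^2 - 15*t + 56)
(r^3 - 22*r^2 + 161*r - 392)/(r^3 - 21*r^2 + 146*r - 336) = (r - 7)/(r - 6)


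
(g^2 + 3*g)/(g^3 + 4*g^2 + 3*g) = 1/(g + 1)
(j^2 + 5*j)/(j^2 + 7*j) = (j + 5)/(j + 7)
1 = 1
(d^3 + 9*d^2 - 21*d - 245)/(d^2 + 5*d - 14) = (d^2 + 2*d - 35)/(d - 2)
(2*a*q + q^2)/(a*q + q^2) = (2*a + q)/(a + q)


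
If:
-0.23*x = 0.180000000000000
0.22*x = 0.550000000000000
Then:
No Solution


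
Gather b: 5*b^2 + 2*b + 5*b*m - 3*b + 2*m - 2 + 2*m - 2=5*b^2 + b*(5*m - 1) + 4*m - 4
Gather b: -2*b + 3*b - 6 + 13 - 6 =b + 1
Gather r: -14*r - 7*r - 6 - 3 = -21*r - 9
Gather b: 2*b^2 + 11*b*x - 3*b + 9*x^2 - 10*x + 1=2*b^2 + b*(11*x - 3) + 9*x^2 - 10*x + 1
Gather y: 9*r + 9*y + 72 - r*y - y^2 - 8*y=9*r - y^2 + y*(1 - r) + 72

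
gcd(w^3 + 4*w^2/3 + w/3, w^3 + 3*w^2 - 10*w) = w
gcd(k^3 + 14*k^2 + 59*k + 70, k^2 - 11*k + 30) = 1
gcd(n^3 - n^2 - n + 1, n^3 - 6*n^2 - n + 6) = n^2 - 1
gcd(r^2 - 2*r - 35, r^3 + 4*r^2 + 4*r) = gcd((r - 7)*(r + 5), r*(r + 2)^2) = 1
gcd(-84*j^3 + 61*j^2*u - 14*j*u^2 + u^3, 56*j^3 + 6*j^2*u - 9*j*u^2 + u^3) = 28*j^2 - 11*j*u + u^2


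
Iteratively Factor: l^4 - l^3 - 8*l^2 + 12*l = (l - 2)*(l^3 + l^2 - 6*l) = (l - 2)^2*(l^2 + 3*l) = l*(l - 2)^2*(l + 3)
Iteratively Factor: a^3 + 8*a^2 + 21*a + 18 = (a + 2)*(a^2 + 6*a + 9) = (a + 2)*(a + 3)*(a + 3)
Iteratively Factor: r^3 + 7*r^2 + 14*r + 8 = (r + 4)*(r^2 + 3*r + 2) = (r + 1)*(r + 4)*(r + 2)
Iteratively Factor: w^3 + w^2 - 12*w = (w + 4)*(w^2 - 3*w) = (w - 3)*(w + 4)*(w)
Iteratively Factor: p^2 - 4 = (p + 2)*(p - 2)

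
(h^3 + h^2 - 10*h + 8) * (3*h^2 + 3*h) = 3*h^5 + 6*h^4 - 27*h^3 - 6*h^2 + 24*h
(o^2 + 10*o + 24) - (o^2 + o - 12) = 9*o + 36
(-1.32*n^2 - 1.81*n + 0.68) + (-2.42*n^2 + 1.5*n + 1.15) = -3.74*n^2 - 0.31*n + 1.83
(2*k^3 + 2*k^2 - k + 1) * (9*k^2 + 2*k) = 18*k^5 + 22*k^4 - 5*k^3 + 7*k^2 + 2*k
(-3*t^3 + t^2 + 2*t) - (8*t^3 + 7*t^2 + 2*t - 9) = -11*t^3 - 6*t^2 + 9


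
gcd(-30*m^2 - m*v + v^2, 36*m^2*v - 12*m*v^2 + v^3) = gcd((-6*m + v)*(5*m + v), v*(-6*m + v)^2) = -6*m + v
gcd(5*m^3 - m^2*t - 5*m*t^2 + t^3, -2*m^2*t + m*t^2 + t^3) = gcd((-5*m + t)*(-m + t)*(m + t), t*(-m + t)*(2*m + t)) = -m + t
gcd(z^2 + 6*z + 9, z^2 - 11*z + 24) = 1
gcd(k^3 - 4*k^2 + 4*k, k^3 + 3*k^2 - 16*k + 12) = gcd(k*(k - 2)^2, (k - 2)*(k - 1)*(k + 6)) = k - 2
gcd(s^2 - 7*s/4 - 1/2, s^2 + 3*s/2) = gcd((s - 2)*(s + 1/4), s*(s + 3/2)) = 1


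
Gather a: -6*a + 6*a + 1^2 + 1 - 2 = 0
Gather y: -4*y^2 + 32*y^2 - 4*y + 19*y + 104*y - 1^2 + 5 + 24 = 28*y^2 + 119*y + 28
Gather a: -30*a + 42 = 42 - 30*a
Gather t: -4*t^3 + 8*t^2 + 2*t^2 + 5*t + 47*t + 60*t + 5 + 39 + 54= -4*t^3 + 10*t^2 + 112*t + 98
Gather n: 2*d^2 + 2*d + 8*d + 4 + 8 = 2*d^2 + 10*d + 12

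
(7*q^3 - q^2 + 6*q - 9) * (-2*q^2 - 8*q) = -14*q^5 - 54*q^4 - 4*q^3 - 30*q^2 + 72*q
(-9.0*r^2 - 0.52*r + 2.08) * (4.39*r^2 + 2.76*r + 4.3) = -39.51*r^4 - 27.1228*r^3 - 31.004*r^2 + 3.5048*r + 8.944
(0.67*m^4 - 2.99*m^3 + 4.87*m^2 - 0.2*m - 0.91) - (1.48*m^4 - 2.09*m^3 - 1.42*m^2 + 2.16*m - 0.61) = -0.81*m^4 - 0.9*m^3 + 6.29*m^2 - 2.36*m - 0.3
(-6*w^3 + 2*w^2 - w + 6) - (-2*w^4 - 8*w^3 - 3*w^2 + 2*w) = 2*w^4 + 2*w^3 + 5*w^2 - 3*w + 6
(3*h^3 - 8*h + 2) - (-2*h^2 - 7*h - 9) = 3*h^3 + 2*h^2 - h + 11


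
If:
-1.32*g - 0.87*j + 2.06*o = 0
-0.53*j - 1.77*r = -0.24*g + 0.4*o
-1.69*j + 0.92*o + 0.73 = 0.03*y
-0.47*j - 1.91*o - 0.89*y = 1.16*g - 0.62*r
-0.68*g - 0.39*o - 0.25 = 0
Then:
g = -0.34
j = 0.40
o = -0.05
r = -0.16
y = 0.23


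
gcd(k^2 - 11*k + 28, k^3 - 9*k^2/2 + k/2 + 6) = k - 4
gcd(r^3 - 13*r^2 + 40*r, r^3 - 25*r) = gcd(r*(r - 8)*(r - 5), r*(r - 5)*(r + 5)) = r^2 - 5*r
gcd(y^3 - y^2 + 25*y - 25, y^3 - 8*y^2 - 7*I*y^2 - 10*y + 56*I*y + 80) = y - 5*I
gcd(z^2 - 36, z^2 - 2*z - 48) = z + 6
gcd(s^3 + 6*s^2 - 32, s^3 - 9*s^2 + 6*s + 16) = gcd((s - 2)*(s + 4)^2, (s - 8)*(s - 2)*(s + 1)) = s - 2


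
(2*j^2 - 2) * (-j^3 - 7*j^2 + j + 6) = -2*j^5 - 14*j^4 + 4*j^3 + 26*j^2 - 2*j - 12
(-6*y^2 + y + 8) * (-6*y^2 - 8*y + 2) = 36*y^4 + 42*y^3 - 68*y^2 - 62*y + 16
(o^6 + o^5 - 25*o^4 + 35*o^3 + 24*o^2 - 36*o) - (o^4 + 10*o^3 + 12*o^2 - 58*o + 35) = o^6 + o^5 - 26*o^4 + 25*o^3 + 12*o^2 + 22*o - 35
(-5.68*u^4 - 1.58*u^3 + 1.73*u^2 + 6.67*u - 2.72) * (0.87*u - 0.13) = -4.9416*u^5 - 0.6362*u^4 + 1.7105*u^3 + 5.578*u^2 - 3.2335*u + 0.3536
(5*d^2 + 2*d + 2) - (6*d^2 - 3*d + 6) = -d^2 + 5*d - 4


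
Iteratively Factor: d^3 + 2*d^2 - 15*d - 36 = (d + 3)*(d^2 - d - 12) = (d - 4)*(d + 3)*(d + 3)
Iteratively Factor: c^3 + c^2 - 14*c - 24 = (c + 3)*(c^2 - 2*c - 8) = (c - 4)*(c + 3)*(c + 2)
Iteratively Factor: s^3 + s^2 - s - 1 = (s + 1)*(s^2 - 1) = (s + 1)^2*(s - 1)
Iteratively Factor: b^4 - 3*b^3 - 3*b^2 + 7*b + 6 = (b - 3)*(b^3 - 3*b - 2) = (b - 3)*(b - 2)*(b^2 + 2*b + 1) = (b - 3)*(b - 2)*(b + 1)*(b + 1)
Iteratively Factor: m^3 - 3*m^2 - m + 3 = (m - 3)*(m^2 - 1) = (m - 3)*(m - 1)*(m + 1)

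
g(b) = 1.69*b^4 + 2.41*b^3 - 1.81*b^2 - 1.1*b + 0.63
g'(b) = 6.76*b^3 + 7.23*b^2 - 3.62*b - 1.1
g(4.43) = 820.64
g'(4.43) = 712.45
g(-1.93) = 2.13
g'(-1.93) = -15.78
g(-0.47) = 0.58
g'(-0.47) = 1.50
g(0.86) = 0.80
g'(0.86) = 5.43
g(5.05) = 1358.43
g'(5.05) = 1035.61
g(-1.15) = -1.21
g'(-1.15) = 2.34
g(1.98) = 36.04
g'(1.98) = 72.55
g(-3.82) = 203.94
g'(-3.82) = -258.59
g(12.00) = 38935.11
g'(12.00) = 12677.86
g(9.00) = 12689.10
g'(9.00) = 5479.99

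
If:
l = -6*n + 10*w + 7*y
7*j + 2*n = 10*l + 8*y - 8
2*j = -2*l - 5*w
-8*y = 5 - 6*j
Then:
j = 4*y/3 + 5/6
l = 17*y/105 + 229/210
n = y/7 - 41/28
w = -314*y/525 - 404/525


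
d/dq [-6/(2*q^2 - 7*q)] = 6*(4*q - 7)/(q^2*(2*q - 7)^2)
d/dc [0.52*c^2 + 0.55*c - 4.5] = 1.04*c + 0.55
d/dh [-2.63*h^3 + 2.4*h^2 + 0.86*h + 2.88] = -7.89*h^2 + 4.8*h + 0.86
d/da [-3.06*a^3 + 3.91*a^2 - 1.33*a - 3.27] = -9.18*a^2 + 7.82*a - 1.33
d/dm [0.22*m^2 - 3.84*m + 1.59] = 0.44*m - 3.84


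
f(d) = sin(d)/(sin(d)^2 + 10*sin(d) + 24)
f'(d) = (-2*sin(d)*cos(d) - 10*cos(d))*sin(d)/(sin(d)^2 + 10*sin(d) + 24)^2 + cos(d)/(sin(d)^2 + 10*sin(d) + 24) = (cos(d)^2 + 23)*cos(d)/((sin(d) + 4)^2*(sin(d) + 6)^2)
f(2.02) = 0.03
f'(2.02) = -0.01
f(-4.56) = 0.03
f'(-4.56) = -0.00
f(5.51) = -0.04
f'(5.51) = 0.05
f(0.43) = 0.01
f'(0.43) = 0.03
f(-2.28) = -0.04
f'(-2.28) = -0.05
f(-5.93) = 0.01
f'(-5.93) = 0.03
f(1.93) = 0.03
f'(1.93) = -0.01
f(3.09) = 0.00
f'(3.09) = -0.04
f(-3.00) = -0.00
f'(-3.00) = -0.05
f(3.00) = 0.01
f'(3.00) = -0.04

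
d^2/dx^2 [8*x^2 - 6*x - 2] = 16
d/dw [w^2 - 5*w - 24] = 2*w - 5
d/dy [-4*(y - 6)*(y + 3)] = 12 - 8*y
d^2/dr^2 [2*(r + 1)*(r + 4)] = 4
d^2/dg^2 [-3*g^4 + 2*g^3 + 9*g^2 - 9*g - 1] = -36*g^2 + 12*g + 18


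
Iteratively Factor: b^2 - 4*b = (b - 4)*(b)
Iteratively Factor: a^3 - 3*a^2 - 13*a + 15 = (a + 3)*(a^2 - 6*a + 5) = (a - 5)*(a + 3)*(a - 1)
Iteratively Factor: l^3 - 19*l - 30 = (l + 2)*(l^2 - 2*l - 15) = (l - 5)*(l + 2)*(l + 3)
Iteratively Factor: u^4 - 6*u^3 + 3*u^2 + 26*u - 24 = (u + 2)*(u^3 - 8*u^2 + 19*u - 12) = (u - 3)*(u + 2)*(u^2 - 5*u + 4) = (u - 3)*(u - 1)*(u + 2)*(u - 4)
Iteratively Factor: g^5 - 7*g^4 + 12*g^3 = (g)*(g^4 - 7*g^3 + 12*g^2) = g*(g - 3)*(g^3 - 4*g^2) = g^2*(g - 3)*(g^2 - 4*g) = g^3*(g - 3)*(g - 4)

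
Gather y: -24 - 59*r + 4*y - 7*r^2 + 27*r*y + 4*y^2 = -7*r^2 - 59*r + 4*y^2 + y*(27*r + 4) - 24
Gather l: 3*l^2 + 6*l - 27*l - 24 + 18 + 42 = 3*l^2 - 21*l + 36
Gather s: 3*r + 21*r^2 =21*r^2 + 3*r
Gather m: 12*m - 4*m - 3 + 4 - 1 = 8*m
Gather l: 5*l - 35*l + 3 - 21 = -30*l - 18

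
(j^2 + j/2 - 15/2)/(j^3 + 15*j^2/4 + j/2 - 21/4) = 2*(2*j - 5)/(4*j^2 + 3*j - 7)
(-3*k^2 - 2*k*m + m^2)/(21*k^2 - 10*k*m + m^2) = (-k - m)/(7*k - m)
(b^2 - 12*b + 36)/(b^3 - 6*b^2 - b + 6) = (b - 6)/(b^2 - 1)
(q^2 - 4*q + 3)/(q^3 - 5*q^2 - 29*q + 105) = (q - 1)/(q^2 - 2*q - 35)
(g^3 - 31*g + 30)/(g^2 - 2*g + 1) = (g^2 + g - 30)/(g - 1)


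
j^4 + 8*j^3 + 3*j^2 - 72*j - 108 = (j - 3)*(j + 2)*(j + 3)*(j + 6)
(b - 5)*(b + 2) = b^2 - 3*b - 10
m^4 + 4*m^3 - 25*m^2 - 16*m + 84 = (m - 3)*(m - 2)*(m + 2)*(m + 7)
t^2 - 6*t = t*(t - 6)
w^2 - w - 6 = (w - 3)*(w + 2)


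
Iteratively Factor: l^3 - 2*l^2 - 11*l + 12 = (l - 1)*(l^2 - l - 12) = (l - 1)*(l + 3)*(l - 4)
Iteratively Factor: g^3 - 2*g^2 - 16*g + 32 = (g + 4)*(g^2 - 6*g + 8) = (g - 2)*(g + 4)*(g - 4)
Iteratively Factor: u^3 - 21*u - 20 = (u + 1)*(u^2 - u - 20) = (u + 1)*(u + 4)*(u - 5)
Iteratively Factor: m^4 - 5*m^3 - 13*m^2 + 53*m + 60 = (m + 1)*(m^3 - 6*m^2 - 7*m + 60) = (m - 4)*(m + 1)*(m^2 - 2*m - 15) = (m - 4)*(m + 1)*(m + 3)*(m - 5)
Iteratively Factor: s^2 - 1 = (s - 1)*(s + 1)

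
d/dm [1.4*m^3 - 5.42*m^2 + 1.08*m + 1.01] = 4.2*m^2 - 10.84*m + 1.08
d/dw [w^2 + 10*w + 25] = 2*w + 10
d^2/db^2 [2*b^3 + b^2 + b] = 12*b + 2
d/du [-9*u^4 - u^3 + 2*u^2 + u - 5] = -36*u^3 - 3*u^2 + 4*u + 1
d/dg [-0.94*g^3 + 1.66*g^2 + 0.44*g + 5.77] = -2.82*g^2 + 3.32*g + 0.44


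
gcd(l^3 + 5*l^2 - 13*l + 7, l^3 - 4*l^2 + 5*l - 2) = l^2 - 2*l + 1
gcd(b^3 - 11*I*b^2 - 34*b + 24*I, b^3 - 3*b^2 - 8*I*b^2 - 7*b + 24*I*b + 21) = b - I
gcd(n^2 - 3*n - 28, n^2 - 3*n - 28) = n^2 - 3*n - 28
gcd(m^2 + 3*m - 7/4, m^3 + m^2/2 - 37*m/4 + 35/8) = m^2 + 3*m - 7/4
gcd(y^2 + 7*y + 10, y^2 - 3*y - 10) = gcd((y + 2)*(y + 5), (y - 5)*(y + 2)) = y + 2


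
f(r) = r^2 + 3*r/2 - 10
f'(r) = 2*r + 3/2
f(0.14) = -9.77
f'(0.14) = 1.78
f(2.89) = 2.69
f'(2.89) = 7.28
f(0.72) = -8.40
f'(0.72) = 2.94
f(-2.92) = -5.85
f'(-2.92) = -4.34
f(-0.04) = -10.06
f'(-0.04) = 1.42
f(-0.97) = -10.51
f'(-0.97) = -0.44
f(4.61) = 18.17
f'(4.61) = 10.72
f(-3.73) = -1.68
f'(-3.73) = -5.96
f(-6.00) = 17.00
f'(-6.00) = -10.50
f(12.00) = 152.00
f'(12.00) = 25.50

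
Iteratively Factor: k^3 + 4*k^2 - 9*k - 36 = (k + 4)*(k^2 - 9) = (k - 3)*(k + 4)*(k + 3)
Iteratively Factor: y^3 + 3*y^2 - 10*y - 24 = (y + 2)*(y^2 + y - 12) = (y + 2)*(y + 4)*(y - 3)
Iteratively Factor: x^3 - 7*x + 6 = (x - 2)*(x^2 + 2*x - 3) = (x - 2)*(x + 3)*(x - 1)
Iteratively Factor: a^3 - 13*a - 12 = (a + 1)*(a^2 - a - 12) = (a - 4)*(a + 1)*(a + 3)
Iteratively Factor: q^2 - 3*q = (q)*(q - 3)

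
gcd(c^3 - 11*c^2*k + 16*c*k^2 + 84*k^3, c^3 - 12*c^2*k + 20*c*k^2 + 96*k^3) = c^2 - 4*c*k - 12*k^2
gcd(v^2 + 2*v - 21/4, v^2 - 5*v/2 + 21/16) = 1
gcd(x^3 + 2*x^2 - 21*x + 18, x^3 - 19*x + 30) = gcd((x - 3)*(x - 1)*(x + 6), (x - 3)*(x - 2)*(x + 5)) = x - 3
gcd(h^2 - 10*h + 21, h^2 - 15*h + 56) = h - 7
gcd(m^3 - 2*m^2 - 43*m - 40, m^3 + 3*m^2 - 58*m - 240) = m^2 - 3*m - 40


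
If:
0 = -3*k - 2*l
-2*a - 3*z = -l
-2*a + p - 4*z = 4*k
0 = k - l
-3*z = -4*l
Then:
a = 0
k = 0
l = 0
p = 0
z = 0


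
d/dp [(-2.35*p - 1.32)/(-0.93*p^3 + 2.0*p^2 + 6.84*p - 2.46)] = (-4.371*p^3 + 1.0172*p^2 + 5.28*p + 14.8098)/(0.8649*p^6 - 3.72*p^5 - 8.7224*p^4 + 31.9356*p^3 + 36.9456*p^2 - 33.6528*p + 6.0516)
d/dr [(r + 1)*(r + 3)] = 2*r + 4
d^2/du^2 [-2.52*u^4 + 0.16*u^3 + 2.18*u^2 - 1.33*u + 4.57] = -30.24*u^2 + 0.96*u + 4.36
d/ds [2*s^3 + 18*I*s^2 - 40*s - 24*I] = 6*s^2 + 36*I*s - 40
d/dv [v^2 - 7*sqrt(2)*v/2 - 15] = 2*v - 7*sqrt(2)/2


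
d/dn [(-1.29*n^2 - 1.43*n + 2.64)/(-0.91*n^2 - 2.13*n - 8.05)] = (1.4464*n^2 + 25.5738*n + 17.1347)/(0.8281*n^4 + 3.8766*n^3 + 19.1879*n^2 + 34.293*n + 64.8025)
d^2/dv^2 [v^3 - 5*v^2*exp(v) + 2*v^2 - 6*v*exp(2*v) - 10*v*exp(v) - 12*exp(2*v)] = -5*v^2*exp(v) - 24*v*exp(2*v) - 30*v*exp(v) + 6*v - 72*exp(2*v) - 30*exp(v) + 4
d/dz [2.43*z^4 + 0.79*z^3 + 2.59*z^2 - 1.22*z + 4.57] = 9.72*z^3 + 2.37*z^2 + 5.18*z - 1.22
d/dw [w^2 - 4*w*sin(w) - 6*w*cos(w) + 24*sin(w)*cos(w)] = 6*w*sin(w) - 4*w*cos(w) + 2*w - 4*sin(w) - 6*cos(w) + 24*cos(2*w)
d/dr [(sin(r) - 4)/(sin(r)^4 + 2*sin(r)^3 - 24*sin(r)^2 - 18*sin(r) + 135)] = 3*(-sin(r)^3 + sin(r)^2 + 19*sin(r) - 7)*cos(r)/((sin(r) - 3)^3*(sin(r) + 3)^2*(sin(r) + 5)^2)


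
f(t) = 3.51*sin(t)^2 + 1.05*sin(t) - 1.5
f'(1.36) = 1.66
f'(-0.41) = -1.60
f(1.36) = 2.88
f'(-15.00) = 2.67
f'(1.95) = -2.80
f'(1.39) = 1.43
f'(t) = 7.02*sin(t)*cos(t) + 1.05*cos(t) = (7.02*sin(t) + 1.05)*cos(t)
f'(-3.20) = -1.46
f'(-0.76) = -2.74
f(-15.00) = -0.70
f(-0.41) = -1.36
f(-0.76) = -0.56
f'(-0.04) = 0.77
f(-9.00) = -1.34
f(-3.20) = -1.43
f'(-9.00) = 1.68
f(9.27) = -1.25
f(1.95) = 2.50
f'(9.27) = -2.11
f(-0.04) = -1.54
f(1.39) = 2.93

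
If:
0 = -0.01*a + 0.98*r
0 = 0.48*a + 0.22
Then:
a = -0.46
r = -0.00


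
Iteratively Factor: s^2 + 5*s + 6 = (s + 3)*(s + 2)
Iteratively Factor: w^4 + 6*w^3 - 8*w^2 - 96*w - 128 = (w + 4)*(w^3 + 2*w^2 - 16*w - 32) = (w + 4)^2*(w^2 - 2*w - 8) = (w + 2)*(w + 4)^2*(w - 4)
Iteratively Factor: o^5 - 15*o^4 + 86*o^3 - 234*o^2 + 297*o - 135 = (o - 3)*(o^4 - 12*o^3 + 50*o^2 - 84*o + 45) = (o - 5)*(o - 3)*(o^3 - 7*o^2 + 15*o - 9) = (o - 5)*(o - 3)*(o - 1)*(o^2 - 6*o + 9) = (o - 5)*(o - 3)^2*(o - 1)*(o - 3)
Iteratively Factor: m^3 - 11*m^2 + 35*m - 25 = (m - 5)*(m^2 - 6*m + 5) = (m - 5)^2*(m - 1)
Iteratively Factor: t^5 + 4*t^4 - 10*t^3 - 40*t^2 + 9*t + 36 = (t + 1)*(t^4 + 3*t^3 - 13*t^2 - 27*t + 36) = (t - 3)*(t + 1)*(t^3 + 6*t^2 + 5*t - 12) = (t - 3)*(t + 1)*(t + 4)*(t^2 + 2*t - 3) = (t - 3)*(t - 1)*(t + 1)*(t + 4)*(t + 3)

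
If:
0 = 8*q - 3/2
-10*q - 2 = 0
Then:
No Solution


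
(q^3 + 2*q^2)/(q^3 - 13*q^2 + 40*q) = q*(q + 2)/(q^2 - 13*q + 40)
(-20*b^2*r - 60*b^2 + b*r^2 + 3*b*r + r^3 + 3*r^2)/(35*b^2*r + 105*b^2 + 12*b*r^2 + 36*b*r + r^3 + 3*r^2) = (-4*b + r)/(7*b + r)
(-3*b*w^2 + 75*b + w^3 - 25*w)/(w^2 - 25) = -3*b + w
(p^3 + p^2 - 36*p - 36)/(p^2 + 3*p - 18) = (p^2 - 5*p - 6)/(p - 3)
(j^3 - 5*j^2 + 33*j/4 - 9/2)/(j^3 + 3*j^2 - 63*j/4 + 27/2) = (j - 2)/(j + 6)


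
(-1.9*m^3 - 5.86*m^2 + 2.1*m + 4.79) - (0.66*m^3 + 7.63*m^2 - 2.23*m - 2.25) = -2.56*m^3 - 13.49*m^2 + 4.33*m + 7.04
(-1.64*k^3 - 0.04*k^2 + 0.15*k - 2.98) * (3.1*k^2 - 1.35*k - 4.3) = -5.084*k^5 + 2.09*k^4 + 7.571*k^3 - 9.2685*k^2 + 3.378*k + 12.814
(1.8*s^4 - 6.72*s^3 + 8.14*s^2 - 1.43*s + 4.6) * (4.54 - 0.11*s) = -0.198*s^5 + 8.9112*s^4 - 31.4042*s^3 + 37.1129*s^2 - 6.9982*s + 20.884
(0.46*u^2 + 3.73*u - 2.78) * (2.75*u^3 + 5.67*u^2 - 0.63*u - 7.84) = 1.265*u^5 + 12.8657*u^4 + 13.2143*u^3 - 21.7189*u^2 - 27.4918*u + 21.7952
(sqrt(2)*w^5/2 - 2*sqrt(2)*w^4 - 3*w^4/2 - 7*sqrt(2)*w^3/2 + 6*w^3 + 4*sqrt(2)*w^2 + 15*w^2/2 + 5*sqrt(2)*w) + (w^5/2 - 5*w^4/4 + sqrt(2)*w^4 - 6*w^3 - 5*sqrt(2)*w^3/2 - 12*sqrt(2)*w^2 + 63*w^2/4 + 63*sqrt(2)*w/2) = w^5/2 + sqrt(2)*w^5/2 - 11*w^4/4 - sqrt(2)*w^4 - 6*sqrt(2)*w^3 - 8*sqrt(2)*w^2 + 93*w^2/4 + 73*sqrt(2)*w/2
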